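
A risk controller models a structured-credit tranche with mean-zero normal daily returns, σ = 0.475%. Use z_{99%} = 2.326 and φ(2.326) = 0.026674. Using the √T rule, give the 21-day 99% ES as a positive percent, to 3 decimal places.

σ_{21d} = 0.475% × √21 = 2.177%.
ES multiplier = φ(z)/(1−α) = 0.026674/0.01 = 2.667.
ES = 2.177% × 2.667 = 5.806%.

5.806%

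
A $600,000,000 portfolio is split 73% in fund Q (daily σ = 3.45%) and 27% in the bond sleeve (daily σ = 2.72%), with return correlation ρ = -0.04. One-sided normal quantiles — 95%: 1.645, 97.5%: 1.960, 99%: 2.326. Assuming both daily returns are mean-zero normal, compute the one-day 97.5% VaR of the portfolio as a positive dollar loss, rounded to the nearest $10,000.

σ_p² = 0.73²·3.45² + 0.27²·2.72² + 2·-0.04·0.73·0.27·3.45·2.72 = 6.7342 (%²).
σ_p = √6.7342 = 2.595%.
VaR = 1.960 × 2.595% = 5.086%; on $600,000,000 that is $30,516,000.

$30,520,000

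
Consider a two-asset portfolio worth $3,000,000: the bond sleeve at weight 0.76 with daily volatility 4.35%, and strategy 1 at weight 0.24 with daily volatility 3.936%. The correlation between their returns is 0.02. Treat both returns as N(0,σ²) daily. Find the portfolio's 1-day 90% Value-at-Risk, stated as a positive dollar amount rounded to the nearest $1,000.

σ_p² = 0.76²·4.35² + 0.24²·3.936² + 2·0.02·0.76·0.24·4.35·3.936 = 11.9469 (%²).
σ_p = √11.9469 = 3.456%.
At 90%, z = 1.282.
VaR = 1.282 × 3.456% = 4.431%; on $3,000,000 that is $132,930.

$133,000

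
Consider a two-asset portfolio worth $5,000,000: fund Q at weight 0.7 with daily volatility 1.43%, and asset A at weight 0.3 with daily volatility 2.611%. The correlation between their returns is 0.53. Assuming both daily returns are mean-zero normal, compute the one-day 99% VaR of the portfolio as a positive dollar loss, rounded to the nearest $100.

$181,900

σ_p² = 0.7²·1.43² + 0.3²·2.611² + 2·0.53·0.7·0.3·1.43·2.611 = 2.4467 (%²).
σ_p = √2.4467 = 1.564%.
At 99%, z = 2.326.
VaR = 2.326 × 1.564% = 3.638%; on $5,000,000 that is $181,900.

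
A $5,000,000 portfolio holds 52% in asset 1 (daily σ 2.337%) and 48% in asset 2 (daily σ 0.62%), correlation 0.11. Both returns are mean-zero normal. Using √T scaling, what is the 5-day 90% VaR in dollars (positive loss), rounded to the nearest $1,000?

$184,000

σ_p = √(0.52²·2.337² + 0.48²·0.62² + 2·0.11·0.52·0.48·2.337·0.62) = 1.283%.
σ_{5d} = 1.283% × √5 = 2.869%.
z(90%) = 1.282.
VaR = 1.282 × 2.869% = 3.678%; on $5,000,000 that is $183,900.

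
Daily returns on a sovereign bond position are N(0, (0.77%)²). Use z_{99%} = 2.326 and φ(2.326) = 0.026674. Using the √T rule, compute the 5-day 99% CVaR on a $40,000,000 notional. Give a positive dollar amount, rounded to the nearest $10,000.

$1,840,000

σ_{5d} = 0.77% × √5 = 1.722%.
ES multiplier = φ(z)/(1−α) = 0.026674/0.01 = 2.667.
ES = 1.722% × 2.667 = 4.593%; on $40,000,000: $1,837,200.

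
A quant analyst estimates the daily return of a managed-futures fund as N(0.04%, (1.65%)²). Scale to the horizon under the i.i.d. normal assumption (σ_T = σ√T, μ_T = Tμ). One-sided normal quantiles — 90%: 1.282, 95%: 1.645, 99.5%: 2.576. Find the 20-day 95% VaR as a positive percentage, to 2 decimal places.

11.34%

σ_{20d} = 1.65% × √20 = 7.379%; μ_{20d} = 20 × 0.04% = 0.800%.
VaR = −(0.800%) + 1.645 × 7.379% = 11.338%.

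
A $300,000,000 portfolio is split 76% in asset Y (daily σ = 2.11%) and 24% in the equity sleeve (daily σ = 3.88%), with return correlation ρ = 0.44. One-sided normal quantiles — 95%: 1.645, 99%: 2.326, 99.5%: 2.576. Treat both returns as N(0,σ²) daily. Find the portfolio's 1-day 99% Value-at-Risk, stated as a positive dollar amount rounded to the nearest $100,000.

$15,200,000

σ_p² = 0.76²·2.11² + 0.24²·3.88² + 2·0.44·0.76·0.24·2.11·3.88 = 4.7527 (%²).
σ_p = √4.7527 = 2.180%.
VaR = 2.326 × 2.180% = 5.071%; on $300,000,000 that is $15,213,000.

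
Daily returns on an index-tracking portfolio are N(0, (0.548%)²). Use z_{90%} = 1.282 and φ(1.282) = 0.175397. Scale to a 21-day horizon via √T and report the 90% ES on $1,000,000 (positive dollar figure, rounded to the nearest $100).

σ_{21d} = 0.548% × √21 = 2.511%.
ES multiplier = φ(z)/(1−α) = 0.175397/0.1 = 1.754.
ES = 2.511% × 1.754 = 4.404%; on $1,000,000: $44,040.

$44,000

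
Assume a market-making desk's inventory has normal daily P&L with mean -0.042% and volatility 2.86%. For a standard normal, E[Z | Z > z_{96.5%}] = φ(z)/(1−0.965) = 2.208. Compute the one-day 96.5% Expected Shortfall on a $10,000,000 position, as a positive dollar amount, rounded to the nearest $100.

ES = −(-0.042%) + 2.86% × 2.208 = 6.357%.
On $10,000,000: 0.06357 × $10,000,000 = $635,700.

$635,700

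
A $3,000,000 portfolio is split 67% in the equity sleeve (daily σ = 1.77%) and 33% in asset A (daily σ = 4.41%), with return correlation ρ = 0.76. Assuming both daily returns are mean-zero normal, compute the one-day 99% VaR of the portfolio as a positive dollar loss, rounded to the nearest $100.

σ_p² = 0.67²·1.77² + 0.33²·4.41² + 2·0.76·0.67·0.33·1.77·4.41 = 6.1475 (%²).
σ_p = √6.1475 = 2.479%.
At 99%, z = 2.326.
VaR = 2.326 × 2.479% = 5.766%; on $3,000,000 that is $172,980.

$173,000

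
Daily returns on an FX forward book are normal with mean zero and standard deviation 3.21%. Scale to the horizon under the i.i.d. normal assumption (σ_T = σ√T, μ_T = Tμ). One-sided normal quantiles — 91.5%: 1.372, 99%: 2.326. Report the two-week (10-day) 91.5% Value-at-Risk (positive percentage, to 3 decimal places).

σ_{10d} = 3.21% × √10 = 10.151%.
VaR = 1.372 × 10.151% = 13.927%.

13.927%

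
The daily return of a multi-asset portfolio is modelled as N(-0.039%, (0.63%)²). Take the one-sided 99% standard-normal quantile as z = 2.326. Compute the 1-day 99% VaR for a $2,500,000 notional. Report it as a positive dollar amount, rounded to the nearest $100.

$37,600

VaR = −μ + z·σ = −(-0.039%) + 2.326 × 0.63% = 1.504%.
On $2,500,000: 0.01504 × $2,500,000 = $37,600.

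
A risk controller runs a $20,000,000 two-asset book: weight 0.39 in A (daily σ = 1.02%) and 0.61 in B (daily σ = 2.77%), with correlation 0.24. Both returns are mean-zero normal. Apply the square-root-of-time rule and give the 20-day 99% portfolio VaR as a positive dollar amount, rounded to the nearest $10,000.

σ_p = √(0.39²·1.02² + 0.61²·2.77² + 2·0.24·0.39·0.61·1.02·2.77) = 1.826%.
σ_{20d} = 1.826% × √20 = 8.166%.
z(99%) = 2.326.
VaR = 2.326 × 8.166% = 18.994%; on $20,000,000 that is $3,798,800.

$3,800,000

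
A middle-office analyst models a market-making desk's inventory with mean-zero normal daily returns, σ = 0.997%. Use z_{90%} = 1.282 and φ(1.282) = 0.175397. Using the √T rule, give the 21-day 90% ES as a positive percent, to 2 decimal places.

σ_{21d} = 0.997% × √21 = 4.569%.
ES multiplier = φ(z)/(1−α) = 0.175397/0.1 = 1.754.
ES = 4.569% × 1.754 = 8.014%.

8.01%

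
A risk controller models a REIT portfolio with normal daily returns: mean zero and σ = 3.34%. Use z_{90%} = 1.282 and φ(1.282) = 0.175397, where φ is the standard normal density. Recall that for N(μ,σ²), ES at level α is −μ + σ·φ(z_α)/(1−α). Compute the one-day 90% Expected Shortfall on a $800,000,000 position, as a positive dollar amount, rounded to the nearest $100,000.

Tail multiplier: φ(z)/(1−α) = 0.175397 / 0.1 = 1.754.
ES = 3.34% × 1.754 = 5.858%.
On $800,000,000: 0.05858 × $800,000,000 = $46,864,000.

$46,900,000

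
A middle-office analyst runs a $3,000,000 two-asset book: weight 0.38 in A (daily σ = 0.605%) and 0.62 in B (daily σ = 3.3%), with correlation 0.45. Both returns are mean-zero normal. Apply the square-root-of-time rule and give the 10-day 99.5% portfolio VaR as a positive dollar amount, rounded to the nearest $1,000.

$528,000

σ_p = √(0.38²·0.605² + 0.62²·3.3² + 2·0.45·0.38·0.62·0.605·3.3) = 2.159%.
σ_{10d} = 2.159% × √10 = 6.827%.
z(99.5%) = 2.576.
VaR = 2.576 × 6.827% = 17.586%; on $3,000,000 that is $527,580.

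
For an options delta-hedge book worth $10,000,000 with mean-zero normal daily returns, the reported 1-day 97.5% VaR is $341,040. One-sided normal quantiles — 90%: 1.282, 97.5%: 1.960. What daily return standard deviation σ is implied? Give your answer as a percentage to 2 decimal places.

VaR as a fraction: $341,040 / $10,000,000 = 3.410%.
σ = VaR / z = 3.410% / 1.960 = 1.740%.

1.74%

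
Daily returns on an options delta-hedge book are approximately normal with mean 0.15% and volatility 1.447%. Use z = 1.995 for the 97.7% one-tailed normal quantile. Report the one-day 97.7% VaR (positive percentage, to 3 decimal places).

2.737%

VaR = −μ + z·σ = −(0.15%) + 1.995 × 1.447% = 2.737%.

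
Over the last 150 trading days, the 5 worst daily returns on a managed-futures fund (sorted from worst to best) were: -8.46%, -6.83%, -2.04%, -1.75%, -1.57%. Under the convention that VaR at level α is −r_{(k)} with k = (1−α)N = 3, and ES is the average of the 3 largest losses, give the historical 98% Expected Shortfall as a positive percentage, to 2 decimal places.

The 3 worst returns sum to -17.33%.
ES = −(-17.33%) / 3 = 5.7766…% ≈ 5.78%.

5.78%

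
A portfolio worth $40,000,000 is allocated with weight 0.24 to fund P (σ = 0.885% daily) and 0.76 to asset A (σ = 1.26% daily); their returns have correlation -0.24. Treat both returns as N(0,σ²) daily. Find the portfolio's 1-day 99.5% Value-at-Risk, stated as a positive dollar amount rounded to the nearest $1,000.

$958,000

σ_p² = 0.24²·0.885² + 0.76²·1.26² + 2·-0.24·0.24·0.76·0.885·1.26 = 0.8645 (%²).
σ_p = √0.8645 = 0.930%.
At 99.5%, z = 2.576.
VaR = 2.576 × 0.930% = 2.396%; on $40,000,000 that is $958,400.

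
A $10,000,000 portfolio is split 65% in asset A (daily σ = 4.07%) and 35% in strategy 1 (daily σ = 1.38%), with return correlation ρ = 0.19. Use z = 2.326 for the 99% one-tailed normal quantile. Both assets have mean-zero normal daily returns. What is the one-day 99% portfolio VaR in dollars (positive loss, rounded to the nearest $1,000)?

σ_p² = 0.65²·4.07² + 0.35²·1.38² + 2·0.19·0.65·0.35·4.07·1.38 = 7.7175 (%²).
σ_p = √7.7175 = 2.778%.
VaR = 2.326 × 2.778% = 6.462%; on $10,000,000 that is $646,200.

$646,000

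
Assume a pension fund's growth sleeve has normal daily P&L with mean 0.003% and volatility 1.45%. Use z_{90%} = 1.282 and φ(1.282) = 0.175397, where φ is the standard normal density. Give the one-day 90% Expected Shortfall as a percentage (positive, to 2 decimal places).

2.54%

Tail multiplier: φ(z)/(1−α) = 0.175397 / 0.1 = 1.754.
ES = −(0.003%) + 1.45% × 1.754 = 2.540%.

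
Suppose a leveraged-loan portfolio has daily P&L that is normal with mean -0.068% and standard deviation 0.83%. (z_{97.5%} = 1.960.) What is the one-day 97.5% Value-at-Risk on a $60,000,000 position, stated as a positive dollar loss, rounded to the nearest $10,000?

$1,020,000

VaR = −μ + z·σ = −(-0.068%) + 1.960 × 0.83% = 1.695%.
On $60,000,000: 0.01695 × $60,000,000 = $1,017,000.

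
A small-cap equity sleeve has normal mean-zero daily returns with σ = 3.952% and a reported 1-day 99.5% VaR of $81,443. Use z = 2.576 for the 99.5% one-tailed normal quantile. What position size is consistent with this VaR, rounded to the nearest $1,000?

VaR as a fraction of value: z·σ = 2.576 × 3.952% = 10.1804%.
Position = $81,443 / 0.101804 = $800,002.

$800,000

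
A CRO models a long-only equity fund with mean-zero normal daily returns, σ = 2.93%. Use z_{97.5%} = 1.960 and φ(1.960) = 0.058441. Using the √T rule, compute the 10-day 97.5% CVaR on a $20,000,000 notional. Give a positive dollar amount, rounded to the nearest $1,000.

σ_{10d} = 2.93% × √10 = 9.265%.
ES multiplier = φ(z)/(1−α) = 0.058441/0.025 = 2.338.
ES = 9.265% × 2.338 = 21.662%; on $20,000,000: $4,332,400.

$4,332,000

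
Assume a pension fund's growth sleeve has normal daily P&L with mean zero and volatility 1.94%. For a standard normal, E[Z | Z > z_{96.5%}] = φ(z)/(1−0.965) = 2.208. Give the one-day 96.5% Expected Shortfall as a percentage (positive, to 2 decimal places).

ES = 1.94% × 2.208 = 4.284%.

4.28%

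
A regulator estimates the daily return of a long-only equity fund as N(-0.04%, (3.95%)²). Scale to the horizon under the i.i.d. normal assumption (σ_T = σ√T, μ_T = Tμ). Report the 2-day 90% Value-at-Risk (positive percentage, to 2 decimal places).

7.24%

At 90%, z = 1.282.
σ_{2d} = 3.95% × √2 = 5.586%; μ_{2d} = 2 × -0.04% = -0.080%.
VaR = −(-0.080%) + 1.282 × 5.586% = 7.241%.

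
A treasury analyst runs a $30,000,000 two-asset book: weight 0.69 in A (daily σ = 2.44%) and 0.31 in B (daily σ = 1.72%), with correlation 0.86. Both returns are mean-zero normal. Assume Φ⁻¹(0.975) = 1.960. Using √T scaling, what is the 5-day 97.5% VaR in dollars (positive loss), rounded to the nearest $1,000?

$2,839,000

σ_p = √(0.69²·2.44² + 0.31²·1.72² + 2·0.86·0.69·0.31·2.44·1.72) = 2.159%.
σ_{5d} = 2.159% × √5 = 4.828%.
VaR = 1.960 × 4.828% = 9.463%; on $30,000,000 that is $2,838,900.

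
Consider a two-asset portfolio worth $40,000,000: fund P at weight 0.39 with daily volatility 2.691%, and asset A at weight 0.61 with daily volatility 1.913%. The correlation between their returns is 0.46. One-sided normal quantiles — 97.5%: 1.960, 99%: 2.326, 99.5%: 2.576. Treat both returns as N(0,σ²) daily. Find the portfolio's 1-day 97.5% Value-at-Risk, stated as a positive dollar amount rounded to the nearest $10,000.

σ_p² = 0.39²·2.691² + 0.61²·1.913² + 2·0.46·0.39·0.61·2.691·1.913 = 3.5899 (%²).
σ_p = √3.5899 = 1.895%.
VaR = 1.960 × 1.895% = 3.714%; on $40,000,000 that is $1,485,600.

$1,490,000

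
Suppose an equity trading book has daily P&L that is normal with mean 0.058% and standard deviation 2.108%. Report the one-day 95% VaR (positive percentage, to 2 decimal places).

3.41%

At 95% one-sided, z = 1.645.
VaR = −μ + z·σ = −(0.058%) + 1.645 × 2.108% = 3.410%.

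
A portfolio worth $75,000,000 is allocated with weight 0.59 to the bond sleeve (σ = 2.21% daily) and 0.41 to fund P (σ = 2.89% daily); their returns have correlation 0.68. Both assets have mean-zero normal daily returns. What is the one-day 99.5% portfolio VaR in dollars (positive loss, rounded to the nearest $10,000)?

$4,410,000

σ_p² = 0.59²·2.21² + 0.41²·2.89² + 2·0.68·0.59·0.41·2.21·2.89 = 5.2053 (%²).
σ_p = √5.2053 = 2.282%.
At 99.5%, z = 2.576.
VaR = 2.576 × 2.282% = 5.878%; on $75,000,000 that is $4,408,500.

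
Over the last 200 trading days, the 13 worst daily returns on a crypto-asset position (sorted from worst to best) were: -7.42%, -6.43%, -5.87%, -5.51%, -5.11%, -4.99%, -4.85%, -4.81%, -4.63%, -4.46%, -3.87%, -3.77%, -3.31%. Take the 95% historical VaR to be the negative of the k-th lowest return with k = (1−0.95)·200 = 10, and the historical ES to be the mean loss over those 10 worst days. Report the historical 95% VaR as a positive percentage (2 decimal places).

4.46%

k = 10; the 10th lowest return is -4.46%, so VaR = 4.46%.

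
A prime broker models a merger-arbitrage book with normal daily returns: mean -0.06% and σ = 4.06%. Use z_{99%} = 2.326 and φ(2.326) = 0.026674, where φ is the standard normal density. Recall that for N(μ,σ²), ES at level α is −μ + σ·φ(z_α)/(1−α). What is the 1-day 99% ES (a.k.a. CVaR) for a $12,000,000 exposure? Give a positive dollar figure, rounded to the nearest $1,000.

$1,307,000

Tail multiplier: φ(z)/(1−α) = 0.026674 / 0.01 = 2.667.
ES = −(-0.06%) + 4.06% × 2.667 = 10.888%.
On $12,000,000: 0.10888 × $12,000,000 = $1,306,560.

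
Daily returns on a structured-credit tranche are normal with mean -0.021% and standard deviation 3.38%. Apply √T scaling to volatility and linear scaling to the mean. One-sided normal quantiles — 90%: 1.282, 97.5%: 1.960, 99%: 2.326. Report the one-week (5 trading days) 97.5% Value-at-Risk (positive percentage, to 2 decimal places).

σ_{5d} = 3.38% × √5 = 7.558%; μ_{5d} = 5 × -0.021% = -0.105%.
VaR = −(-0.105%) + 1.960 × 7.558% = 14.919%.

14.92%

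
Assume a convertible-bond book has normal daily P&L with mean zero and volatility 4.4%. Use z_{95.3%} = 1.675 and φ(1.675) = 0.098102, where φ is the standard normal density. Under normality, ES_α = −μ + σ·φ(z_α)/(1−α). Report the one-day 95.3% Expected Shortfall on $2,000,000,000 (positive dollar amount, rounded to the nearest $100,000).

Tail multiplier: φ(z)/(1−α) = 0.098102 / 0.047 = 2.087.
ES = 4.4% × 2.087 = 9.183%.
On $2,000,000,000: 0.09183 × $2,000,000,000 = $183,660,000.

$183,700,000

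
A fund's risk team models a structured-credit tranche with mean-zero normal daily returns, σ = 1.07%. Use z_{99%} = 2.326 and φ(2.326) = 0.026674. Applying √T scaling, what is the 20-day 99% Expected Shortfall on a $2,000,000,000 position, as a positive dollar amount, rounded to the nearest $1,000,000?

σ_{20d} = 1.07% × √20 = 4.785%.
ES multiplier = φ(z)/(1−α) = 0.026674/0.01 = 2.667.
ES = 4.785% × 2.667 = 12.762%; on $2,000,000,000: $255,240,000.

$255,000,000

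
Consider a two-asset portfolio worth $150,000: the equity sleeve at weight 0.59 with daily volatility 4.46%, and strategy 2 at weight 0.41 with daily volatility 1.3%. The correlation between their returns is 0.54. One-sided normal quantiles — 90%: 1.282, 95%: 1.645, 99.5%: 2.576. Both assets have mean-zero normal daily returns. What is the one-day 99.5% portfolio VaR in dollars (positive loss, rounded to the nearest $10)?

σ_p² = 0.59²·4.46² + 0.41²·1.3² + 2·0.54·0.59·0.41·4.46·1.3 = 8.7231 (%²).
σ_p = √8.7231 = 2.953%.
VaR = 2.576 × 2.953% = 7.607%; on $150,000 that is $11,410.

$11,410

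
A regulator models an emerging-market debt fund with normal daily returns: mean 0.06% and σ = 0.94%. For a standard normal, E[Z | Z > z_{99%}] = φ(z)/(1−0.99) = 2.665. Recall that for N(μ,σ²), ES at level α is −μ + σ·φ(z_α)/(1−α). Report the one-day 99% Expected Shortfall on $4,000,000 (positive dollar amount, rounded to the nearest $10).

$97,800

ES = −(0.06%) + 0.94% × 2.665 = 2.445%.
On $4,000,000: 0.02445 × $4,000,000 = $97,800.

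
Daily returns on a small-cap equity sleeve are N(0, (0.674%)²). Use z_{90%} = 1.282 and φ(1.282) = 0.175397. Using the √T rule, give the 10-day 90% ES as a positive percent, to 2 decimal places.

3.74%

σ_{10d} = 0.674% × √10 = 2.131%.
ES multiplier = φ(z)/(1−α) = 0.175397/0.1 = 1.754.
ES = 2.131% × 1.754 = 3.738%.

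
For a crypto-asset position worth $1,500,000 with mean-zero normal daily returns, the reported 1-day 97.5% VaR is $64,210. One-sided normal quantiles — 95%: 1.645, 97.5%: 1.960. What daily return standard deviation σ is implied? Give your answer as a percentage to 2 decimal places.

VaR as a fraction: $64,210 / $1,500,000 = 4.281%.
σ = VaR / z = 4.281% / 1.960 = 2.184%.

2.18%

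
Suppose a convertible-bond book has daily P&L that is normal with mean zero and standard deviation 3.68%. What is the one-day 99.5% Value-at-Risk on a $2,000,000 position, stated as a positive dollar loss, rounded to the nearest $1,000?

At 99.5% one-sided, z = 2.576.
VaR = z·σ = 2.576 × 3.68% = 9.480%.
On $2,000,000: 0.09480 × $2,000,000 = $189,600.

$190,000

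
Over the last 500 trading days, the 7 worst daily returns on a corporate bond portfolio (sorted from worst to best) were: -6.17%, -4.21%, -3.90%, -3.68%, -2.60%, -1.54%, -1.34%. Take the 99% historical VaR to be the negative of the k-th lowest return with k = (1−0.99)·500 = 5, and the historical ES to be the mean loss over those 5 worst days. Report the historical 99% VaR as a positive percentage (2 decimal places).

k = 5; the 5th lowest return is -2.60%, so VaR = 2.60%.

2.60%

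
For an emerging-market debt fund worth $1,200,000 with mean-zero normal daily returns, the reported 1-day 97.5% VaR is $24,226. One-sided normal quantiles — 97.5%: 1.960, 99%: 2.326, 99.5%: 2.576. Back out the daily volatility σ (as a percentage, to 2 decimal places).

VaR as a fraction: $24,226 / $1,200,000 = 2.019%.
σ = VaR / z = 2.019% / 1.960 = 1.030%.

1.03%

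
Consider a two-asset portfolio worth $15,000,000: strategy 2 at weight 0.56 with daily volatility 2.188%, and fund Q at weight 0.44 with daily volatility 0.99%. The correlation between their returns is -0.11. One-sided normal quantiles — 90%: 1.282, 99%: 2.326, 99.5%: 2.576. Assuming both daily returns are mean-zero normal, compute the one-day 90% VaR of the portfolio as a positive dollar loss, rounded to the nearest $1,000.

σ_p² = 0.56²·2.188² + 0.44²·0.99² + 2·-0.11·0.56·0.44·2.188·0.99 = 1.5736 (%²).
σ_p = √1.5736 = 1.254%.
VaR = 1.282 × 1.254% = 1.608%; on $15,000,000 that is $241,200.

$241,000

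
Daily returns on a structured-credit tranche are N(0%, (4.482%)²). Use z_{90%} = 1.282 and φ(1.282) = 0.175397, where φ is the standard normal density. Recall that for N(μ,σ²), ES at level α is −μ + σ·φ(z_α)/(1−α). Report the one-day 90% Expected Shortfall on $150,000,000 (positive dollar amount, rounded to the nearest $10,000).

$11,790,000

Tail multiplier: φ(z)/(1−α) = 0.175397 / 0.1 = 1.754.
ES = 4.482% × 1.754 = 7.861%.
On $150,000,000: 0.07861 × $150,000,000 = $11,791,500.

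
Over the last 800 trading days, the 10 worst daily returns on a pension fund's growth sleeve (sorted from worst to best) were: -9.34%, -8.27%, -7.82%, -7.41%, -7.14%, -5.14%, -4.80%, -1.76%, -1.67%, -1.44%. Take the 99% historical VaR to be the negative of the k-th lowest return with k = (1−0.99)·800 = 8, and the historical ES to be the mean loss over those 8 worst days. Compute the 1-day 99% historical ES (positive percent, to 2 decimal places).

The 8 worst returns sum to -51.68%.
ES = −(-51.68%) / 8 = 6.46%.

6.46%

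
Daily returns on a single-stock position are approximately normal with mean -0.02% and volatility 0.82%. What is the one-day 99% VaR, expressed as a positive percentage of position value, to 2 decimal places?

1.93%

At 99% one-sided, z = 2.326.
VaR = −μ + z·σ = −(-0.02%) + 2.326 × 0.82% = 1.927%.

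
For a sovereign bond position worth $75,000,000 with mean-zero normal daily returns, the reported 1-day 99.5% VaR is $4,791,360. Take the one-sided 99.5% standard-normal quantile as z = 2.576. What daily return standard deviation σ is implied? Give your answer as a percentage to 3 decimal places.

2.480%

VaR as a fraction: $4,791,360 / $75,000,000 = 6.388%.
σ = VaR / z = 6.388% / 2.576 = 2.480%.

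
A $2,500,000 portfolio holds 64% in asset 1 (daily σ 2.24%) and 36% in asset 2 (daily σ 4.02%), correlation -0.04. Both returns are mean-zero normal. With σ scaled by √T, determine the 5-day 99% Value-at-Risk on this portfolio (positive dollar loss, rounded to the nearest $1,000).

$260,000

σ_p = √(0.64²·2.24² + 0.36²·4.02² + 2·-0.04·0.64·0.36·2.24·4.02) = 1.996%.
σ_{5d} = 1.996% × √5 = 4.463%.
z(99%) = 2.326.
VaR = 2.326 × 4.463% = 10.381%; on $2,500,000 that is $259,525.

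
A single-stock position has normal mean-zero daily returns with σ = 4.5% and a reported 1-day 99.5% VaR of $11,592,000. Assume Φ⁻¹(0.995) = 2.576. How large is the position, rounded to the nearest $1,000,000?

$100,000,000

VaR as a fraction of value: z·σ = 2.576 × 4.5% = 11.592%.
Position = $11,592,000 / 0.11592 = $100,000,000.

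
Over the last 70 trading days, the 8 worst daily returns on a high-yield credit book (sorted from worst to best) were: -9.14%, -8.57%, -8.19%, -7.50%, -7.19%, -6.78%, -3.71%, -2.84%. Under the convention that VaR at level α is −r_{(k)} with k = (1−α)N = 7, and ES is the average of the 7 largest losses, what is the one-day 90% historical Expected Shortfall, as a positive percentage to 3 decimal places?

7.297%

The 7 worst returns sum to -51.08%.
ES = −(-51.08%) / 7 = 7.2971…% ≈ 7.297%.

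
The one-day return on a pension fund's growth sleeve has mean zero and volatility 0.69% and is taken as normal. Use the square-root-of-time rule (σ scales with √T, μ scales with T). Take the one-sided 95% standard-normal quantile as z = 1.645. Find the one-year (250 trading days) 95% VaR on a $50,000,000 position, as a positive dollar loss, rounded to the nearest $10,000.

$8,970,000

σ_{250d} = 0.69% × √250 = 10.910%.
VaR = 1.645 × 10.910% = 17.947%.
On $50,000,000: 0.17947 × $50,000,000 = $8,973,500.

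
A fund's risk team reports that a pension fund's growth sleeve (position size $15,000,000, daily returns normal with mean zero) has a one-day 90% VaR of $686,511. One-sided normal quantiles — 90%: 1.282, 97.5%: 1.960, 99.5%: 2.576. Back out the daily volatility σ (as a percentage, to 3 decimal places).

3.570%

VaR as a fraction: $686,511 / $15,000,000 = 4.577%.
σ = VaR / z = 4.577% / 1.282 = 3.570%.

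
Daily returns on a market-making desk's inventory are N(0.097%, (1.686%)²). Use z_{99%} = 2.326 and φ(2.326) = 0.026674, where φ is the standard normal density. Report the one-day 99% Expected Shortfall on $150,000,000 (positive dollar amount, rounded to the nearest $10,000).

Tail multiplier: φ(z)/(1−α) = 0.026674 / 0.01 = 2.667.
ES = −(0.097%) + 1.686% × 2.667 = 4.400%.
On $150,000,000: 0.04400 × $150,000,000 = $6,600,000.

$6,600,000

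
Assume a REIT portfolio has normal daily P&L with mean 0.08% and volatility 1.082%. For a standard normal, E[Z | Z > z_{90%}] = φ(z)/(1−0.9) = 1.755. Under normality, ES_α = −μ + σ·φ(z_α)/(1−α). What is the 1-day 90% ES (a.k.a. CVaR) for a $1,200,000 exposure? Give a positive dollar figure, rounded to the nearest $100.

$21,800

ES = −(0.08%) + 1.082% × 1.755 = 1.819%.
On $1,200,000: 0.01819 × $1,200,000 = $21,828.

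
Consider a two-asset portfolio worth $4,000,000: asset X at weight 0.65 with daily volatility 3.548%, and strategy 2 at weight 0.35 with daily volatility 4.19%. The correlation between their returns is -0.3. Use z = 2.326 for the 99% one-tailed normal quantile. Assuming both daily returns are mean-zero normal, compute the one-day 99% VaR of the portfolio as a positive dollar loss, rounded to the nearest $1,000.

σ_p² = 0.65²·3.548² + 0.35²·4.19² + 2·-0.3·0.65·0.35·3.548·4.19 = 5.4400 (%²).
σ_p = √5.4400 = 2.332%.
VaR = 2.326 × 2.332% = 5.424%; on $4,000,000 that is $216,960.

$217,000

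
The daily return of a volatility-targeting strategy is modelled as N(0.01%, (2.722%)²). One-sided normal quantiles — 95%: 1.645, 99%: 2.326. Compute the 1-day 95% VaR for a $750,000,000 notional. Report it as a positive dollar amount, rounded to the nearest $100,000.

$33,500,000

VaR = −μ + z·σ = −(0.01%) + 1.645 × 2.722% = 4.468%.
On $750,000,000: 0.04468 × $750,000,000 = $33,510,000.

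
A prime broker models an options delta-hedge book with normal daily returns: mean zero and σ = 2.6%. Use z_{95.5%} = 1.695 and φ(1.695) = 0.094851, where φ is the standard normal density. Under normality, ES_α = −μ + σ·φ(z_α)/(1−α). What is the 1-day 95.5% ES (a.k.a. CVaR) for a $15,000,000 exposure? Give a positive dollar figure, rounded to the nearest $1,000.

$822,000

Tail multiplier: φ(z)/(1−α) = 0.094851 / 0.045 = 2.108.
ES = 2.6% × 2.108 = 5.481%.
On $15,000,000: 0.05481 × $15,000,000 = $822,150.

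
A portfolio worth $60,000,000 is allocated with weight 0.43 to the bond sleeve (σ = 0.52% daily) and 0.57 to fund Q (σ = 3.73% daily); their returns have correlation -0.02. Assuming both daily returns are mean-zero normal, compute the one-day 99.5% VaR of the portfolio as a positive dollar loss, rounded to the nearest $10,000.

σ_p² = 0.43²·0.52² + 0.57²·3.73² + 2·-0.02·0.43·0.57·0.52·3.73 = 4.5513 (%²).
σ_p = √4.5513 = 2.133%.
At 99.5%, z = 2.576.
VaR = 2.576 × 2.133% = 5.495%; on $60,000,000 that is $3,297,000.

$3,300,000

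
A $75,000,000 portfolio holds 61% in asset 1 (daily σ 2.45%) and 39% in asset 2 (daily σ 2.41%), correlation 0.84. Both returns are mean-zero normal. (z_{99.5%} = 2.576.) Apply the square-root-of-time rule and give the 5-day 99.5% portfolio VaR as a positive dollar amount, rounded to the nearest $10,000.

$10,110,000

σ_p = √(0.61²·2.45² + 0.39²·2.41² + 2·0.84·0.61·0.39·2.45·2.41) = 2.340%.
σ_{5d} = 2.340% × √5 = 5.232%.
VaR = 2.576 × 5.232% = 13.478%; on $75,000,000 that is $10,108,500.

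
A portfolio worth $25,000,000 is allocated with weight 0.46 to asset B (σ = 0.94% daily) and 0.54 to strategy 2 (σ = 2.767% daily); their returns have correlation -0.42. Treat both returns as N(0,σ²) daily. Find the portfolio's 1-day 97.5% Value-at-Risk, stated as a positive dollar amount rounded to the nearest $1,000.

σ_p² = 0.46²·0.94² + 0.54²·2.767² + 2·-0.42·0.46·0.54·0.94·2.767 = 1.8768 (%²).
σ_p = √1.8768 = 1.370%.
At 97.5%, z = 1.960.
VaR = 1.960 × 1.370% = 2.685%; on $25,000,000 that is $671,250.

$671,000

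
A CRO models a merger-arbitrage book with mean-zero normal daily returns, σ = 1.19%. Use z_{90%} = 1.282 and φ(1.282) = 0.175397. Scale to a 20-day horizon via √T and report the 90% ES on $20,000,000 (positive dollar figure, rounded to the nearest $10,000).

$1,870,000

σ_{20d} = 1.19% × √20 = 5.322%.
ES multiplier = φ(z)/(1−α) = 0.175397/0.1 = 1.754.
ES = 5.322% × 1.754 = 9.335%; on $20,000,000: $1,867,000.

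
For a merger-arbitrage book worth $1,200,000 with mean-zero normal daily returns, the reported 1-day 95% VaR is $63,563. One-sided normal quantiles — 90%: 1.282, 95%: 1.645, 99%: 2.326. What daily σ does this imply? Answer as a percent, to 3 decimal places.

3.220%

VaR as a fraction: $63,563 / $1,200,000 = 5.297%.
σ = VaR / z = 5.297% / 1.645 = 3.220%.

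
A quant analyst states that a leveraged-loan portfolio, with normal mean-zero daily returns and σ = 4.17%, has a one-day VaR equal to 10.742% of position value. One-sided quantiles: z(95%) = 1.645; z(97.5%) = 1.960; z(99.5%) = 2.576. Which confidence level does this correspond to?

99.5%

Implied z = VaR/σ = 10.742 / 4.17 = 2.576.
This matches z(99.5%) = 2.576.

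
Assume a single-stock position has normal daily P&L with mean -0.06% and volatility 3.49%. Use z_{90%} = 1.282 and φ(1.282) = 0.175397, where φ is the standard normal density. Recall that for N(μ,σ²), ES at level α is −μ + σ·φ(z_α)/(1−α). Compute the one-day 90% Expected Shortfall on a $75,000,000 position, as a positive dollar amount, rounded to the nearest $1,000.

$4,636,000

Tail multiplier: φ(z)/(1−α) = 0.175397 / 0.1 = 1.754.
ES = −(-0.06%) + 3.49% × 1.754 = 6.181%.
On $75,000,000: 0.06181 × $75,000,000 = $4,635,750.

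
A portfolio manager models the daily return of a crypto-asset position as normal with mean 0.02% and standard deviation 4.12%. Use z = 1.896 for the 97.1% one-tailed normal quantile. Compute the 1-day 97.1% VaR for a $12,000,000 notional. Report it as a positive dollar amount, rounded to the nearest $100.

$935,000

VaR = −μ + z·σ = −(0.02%) + 1.896 × 4.12% = 7.792%.
On $12,000,000: 0.07792 × $12,000,000 = $935,040.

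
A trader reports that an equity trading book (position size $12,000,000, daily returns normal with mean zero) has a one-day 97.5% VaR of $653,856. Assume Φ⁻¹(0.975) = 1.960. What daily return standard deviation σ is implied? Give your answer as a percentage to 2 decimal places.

VaR as a fraction: $653,856 / $12,000,000 = 5.449%.
σ = VaR / z = 5.449% / 1.960 = 2.780%.

2.78%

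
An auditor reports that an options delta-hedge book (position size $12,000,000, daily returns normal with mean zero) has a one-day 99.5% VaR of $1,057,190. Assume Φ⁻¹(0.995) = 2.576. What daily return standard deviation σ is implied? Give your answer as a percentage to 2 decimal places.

3.42%

VaR as a fraction: $1,057,190 / $12,000,000 = 8.810%.
σ = VaR / z = 8.810% / 2.576 = 3.420%.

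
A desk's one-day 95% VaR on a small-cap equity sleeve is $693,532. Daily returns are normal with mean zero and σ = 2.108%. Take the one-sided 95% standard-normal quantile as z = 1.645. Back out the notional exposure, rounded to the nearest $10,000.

$20,000,000

VaR as a fraction of value: z·σ = 1.645 × 2.108% = 3.46766%.
Position = $693,532 / 0.0346766 = $20,000,000.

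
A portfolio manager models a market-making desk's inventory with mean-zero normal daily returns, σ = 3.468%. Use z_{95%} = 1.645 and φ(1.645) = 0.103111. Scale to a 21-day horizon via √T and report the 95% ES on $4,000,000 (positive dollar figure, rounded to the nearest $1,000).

$1,311,000

σ_{21d} = 3.468% × √21 = 15.892%.
ES multiplier = φ(z)/(1−α) = 0.103111/0.05 = 2.062.
ES = 15.892% × 2.062 = 32.769%; on $4,000,000: $1,310,760.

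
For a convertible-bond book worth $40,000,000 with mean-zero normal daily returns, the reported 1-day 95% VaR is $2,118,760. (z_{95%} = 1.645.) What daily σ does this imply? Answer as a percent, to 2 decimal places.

3.22%

VaR as a fraction: $2,118,760 / $40,000,000 = 5.297%.
σ = VaR / z = 5.297% / 1.645 = 3.220%.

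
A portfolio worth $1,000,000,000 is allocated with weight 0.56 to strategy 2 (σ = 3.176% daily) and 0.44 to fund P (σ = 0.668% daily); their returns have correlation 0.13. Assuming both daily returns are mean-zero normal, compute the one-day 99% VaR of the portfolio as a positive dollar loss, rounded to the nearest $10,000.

$42,800,000

σ_p² = 0.56²·3.176² + 0.44²·0.668² + 2·0.13·0.56·0.44·3.176·0.668 = 3.3856 (%²).
σ_p = √3.3856 = 1.840%.
At 99%, z = 2.326.
VaR = 2.326 × 1.840% = 4.280%; on $1,000,000,000 that is $42,800,000.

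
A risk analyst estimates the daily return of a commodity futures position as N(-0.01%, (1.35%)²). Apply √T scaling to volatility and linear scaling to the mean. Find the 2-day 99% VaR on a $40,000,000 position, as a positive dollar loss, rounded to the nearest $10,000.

$1,780,000

At 99%, z = 2.326.
σ_{2d} = 1.35% × √2 = 1.909%; μ_{2d} = 2 × -0.01% = -0.020%.
VaR = −(-0.020%) + 2.326 × 1.909% = 4.460%.
On $40,000,000: 0.04460 × $40,000,000 = $1,784,000.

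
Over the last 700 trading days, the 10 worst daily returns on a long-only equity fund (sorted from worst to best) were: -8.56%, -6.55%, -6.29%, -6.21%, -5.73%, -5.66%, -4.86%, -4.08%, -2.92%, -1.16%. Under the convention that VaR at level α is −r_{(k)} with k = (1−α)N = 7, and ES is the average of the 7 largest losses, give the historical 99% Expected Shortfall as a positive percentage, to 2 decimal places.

The 7 worst returns sum to -43.86%.
ES = −(-43.86%) / 7 = 6.2657…% ≈ 6.27%.

6.27%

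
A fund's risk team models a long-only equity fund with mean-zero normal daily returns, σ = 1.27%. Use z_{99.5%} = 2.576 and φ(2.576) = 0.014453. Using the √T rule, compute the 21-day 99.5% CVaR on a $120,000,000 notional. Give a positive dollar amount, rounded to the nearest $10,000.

$20,190,000

σ_{21d} = 1.27% × √21 = 5.820%.
ES multiplier = φ(z)/(1−α) = 0.014453/0.005 = 2.891.
ES = 5.820% × 2.891 = 16.826%; on $120,000,000: $20,191,200.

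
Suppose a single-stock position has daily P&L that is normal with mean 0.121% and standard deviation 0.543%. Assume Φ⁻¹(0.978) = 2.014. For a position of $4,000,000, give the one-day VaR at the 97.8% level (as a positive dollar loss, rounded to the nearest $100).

$38,900

VaR = −μ + z·σ = −(0.121%) + 2.014 × 0.543% = 0.973%.
On $4,000,000: 0.00973 × $4,000,000 = $38,920.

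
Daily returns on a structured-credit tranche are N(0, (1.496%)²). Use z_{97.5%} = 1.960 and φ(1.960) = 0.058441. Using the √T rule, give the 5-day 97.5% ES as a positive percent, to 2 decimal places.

σ_{5d} = 1.496% × √5 = 3.345%.
ES multiplier = φ(z)/(1−α) = 0.058441/0.025 = 2.338.
ES = 3.345% × 2.338 = 7.821%.

7.82%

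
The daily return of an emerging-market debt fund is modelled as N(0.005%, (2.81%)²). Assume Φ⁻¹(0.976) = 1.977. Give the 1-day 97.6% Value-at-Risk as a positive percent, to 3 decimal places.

VaR = −μ + z·σ = −(0.005%) + 1.977 × 2.81% = 5.550%.

5.550%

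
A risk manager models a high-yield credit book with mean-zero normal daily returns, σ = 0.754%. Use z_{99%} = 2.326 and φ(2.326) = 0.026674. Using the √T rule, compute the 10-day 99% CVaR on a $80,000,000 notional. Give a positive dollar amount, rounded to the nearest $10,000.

σ_{10d} = 0.754% × √10 = 2.384%.
ES multiplier = φ(z)/(1−α) = 0.026674/0.01 = 2.667.
ES = 2.384% × 2.667 = 6.358%; on $80,000,000: $5,086,400.

$5,090,000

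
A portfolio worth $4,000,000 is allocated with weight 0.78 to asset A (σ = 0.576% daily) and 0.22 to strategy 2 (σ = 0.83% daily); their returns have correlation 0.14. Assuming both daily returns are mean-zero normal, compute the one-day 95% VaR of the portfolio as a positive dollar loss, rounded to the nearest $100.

$33,400

σ_p² = 0.78²·0.576² + 0.22²·0.83² + 2·0.14·0.78·0.22·0.576·0.83 = 0.2582 (%²).
σ_p = √0.2582 = 0.508%.
At 95%, z = 1.645.
VaR = 1.645 × 0.508% = 0.836%; on $4,000,000 that is $33,440.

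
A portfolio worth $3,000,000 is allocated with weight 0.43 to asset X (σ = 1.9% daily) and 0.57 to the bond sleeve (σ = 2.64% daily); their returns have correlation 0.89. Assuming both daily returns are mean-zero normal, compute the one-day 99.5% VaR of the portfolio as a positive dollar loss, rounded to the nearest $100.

σ_p² = 0.43²·1.9² + 0.57²·2.64² + 2·0.89·0.43·0.57·1.9·2.64 = 5.1203 (%²).
σ_p = √5.1203 = 2.263%.
At 99.5%, z = 2.576.
VaR = 2.576 × 2.263% = 5.829%; on $3,000,000 that is $174,870.

$174,900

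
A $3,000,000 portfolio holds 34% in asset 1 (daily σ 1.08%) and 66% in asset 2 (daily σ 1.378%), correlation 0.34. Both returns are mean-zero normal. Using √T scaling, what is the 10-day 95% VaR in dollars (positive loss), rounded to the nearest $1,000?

$170,000

σ_p = √(0.34²·1.08² + 0.66²·1.378² + 2·0.34·0.34·0.66·1.08·1.378) = 1.090%.
σ_{10d} = 1.090% × √10 = 3.447%.
z(95%) = 1.645.
VaR = 1.645 × 3.447% = 5.670%; on $3,000,000 that is $170,100.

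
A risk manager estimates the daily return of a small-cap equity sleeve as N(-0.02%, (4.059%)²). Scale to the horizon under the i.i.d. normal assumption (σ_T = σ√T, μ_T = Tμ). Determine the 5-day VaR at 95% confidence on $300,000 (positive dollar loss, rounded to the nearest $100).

$45,100

At 95%, z = 1.645.
σ_{5d} = 4.059% × √5 = 9.076%; μ_{5d} = 5 × -0.02% = -0.100%.
VaR = −(-0.100%) + 1.645 × 9.076% = 15.030%.
On $300,000: 0.15030 × $300,000 = $45,090.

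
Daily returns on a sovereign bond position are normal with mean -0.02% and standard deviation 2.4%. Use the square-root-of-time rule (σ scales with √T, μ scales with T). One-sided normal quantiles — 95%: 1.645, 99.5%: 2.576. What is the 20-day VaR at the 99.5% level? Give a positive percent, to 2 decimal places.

28.05%

σ_{20d} = 2.4% × √20 = 10.733%; μ_{20d} = 20 × -0.02% = -0.400%.
VaR = −(-0.400%) + 2.576 × 10.733% = 28.048%.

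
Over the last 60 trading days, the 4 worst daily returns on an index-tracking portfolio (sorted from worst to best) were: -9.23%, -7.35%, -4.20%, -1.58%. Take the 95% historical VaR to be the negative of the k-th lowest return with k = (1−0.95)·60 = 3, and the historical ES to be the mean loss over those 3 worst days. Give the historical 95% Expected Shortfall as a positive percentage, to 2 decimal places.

6.93%

The 3 worst returns sum to -20.78%.
ES = −(-20.78%) / 3 = 6.9266…% ≈ 6.93%.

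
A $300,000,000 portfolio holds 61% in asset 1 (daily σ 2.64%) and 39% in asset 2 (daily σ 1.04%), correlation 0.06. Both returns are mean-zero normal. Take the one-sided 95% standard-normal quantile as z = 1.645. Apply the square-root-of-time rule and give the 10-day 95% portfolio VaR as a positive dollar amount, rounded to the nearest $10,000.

$26,280,000

σ_p = √(0.61²·2.64² + 0.39²·1.04² + 2·0.06·0.61·0.39·2.64·1.04) = 1.684%.
σ_{10d} = 1.684% × √10 = 5.325%.
VaR = 1.645 × 5.325% = 8.760%; on $300,000,000 that is $26,280,000.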